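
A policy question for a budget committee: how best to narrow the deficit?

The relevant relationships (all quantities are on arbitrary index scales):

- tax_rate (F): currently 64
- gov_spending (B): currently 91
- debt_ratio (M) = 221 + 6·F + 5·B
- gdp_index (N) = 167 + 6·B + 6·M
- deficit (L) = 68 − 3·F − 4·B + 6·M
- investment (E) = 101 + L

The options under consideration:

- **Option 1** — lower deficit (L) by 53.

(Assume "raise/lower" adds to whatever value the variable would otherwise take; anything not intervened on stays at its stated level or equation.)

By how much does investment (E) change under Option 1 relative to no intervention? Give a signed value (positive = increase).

-53

Baseline:
  F = 64
  B = 91
  M = 221 + 6·64 + 5·91 = 1060
  L = 68 − 3·64 − 4·91 + 6·1060 = 5872
  E = 101 + 5872 = 5973
Option 1 (L − 53):
  F = 64
  B = 91
  M = 221 + 6·64 + 5·91 = 1060
  L = 68 − 3·64 − 4·91 + 6·1060 (−53 from intervention) = 5819
  E = 101 + 5819 = 5920
Change in E: 5920 − 5973 = -53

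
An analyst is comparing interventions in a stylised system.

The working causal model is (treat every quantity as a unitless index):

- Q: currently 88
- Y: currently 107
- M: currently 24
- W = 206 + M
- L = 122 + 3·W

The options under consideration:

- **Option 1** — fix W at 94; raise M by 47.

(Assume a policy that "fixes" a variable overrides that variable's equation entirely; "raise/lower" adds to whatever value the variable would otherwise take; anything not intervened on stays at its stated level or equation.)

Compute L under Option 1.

404

Option 1 (W := 94, M + 47):
  M = 24 + 47 = 71
  W = 94
  L = 122 + 3·94 = 404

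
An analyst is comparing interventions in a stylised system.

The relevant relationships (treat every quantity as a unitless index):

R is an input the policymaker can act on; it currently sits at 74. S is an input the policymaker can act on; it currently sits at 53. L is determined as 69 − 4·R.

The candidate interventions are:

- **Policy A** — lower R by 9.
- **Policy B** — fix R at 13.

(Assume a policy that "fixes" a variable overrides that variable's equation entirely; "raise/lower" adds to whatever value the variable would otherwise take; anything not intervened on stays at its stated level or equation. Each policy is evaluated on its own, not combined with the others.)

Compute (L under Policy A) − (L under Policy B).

Policy A (R − 9):
  R = 74 − 9 = 65
  L = 69 − 4·65 = -191
Policy B (R := 13):
  R = 13
  L = 69 − 4·13 = 17
L: -191 − 17 = -208

-208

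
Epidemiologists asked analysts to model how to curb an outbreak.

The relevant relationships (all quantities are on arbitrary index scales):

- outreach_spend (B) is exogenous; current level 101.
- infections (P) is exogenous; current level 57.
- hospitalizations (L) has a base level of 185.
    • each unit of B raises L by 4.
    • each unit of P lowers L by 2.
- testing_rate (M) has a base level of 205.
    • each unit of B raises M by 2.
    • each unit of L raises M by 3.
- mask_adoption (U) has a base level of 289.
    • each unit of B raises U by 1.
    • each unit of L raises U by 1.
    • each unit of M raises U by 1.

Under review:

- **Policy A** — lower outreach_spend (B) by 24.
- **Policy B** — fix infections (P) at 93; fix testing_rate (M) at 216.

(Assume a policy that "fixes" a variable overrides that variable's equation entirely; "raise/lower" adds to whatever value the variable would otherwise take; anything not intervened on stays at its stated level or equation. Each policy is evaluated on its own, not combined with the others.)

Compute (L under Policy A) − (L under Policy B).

Policy A (B − 24):
  B = 101 − 24 = 77
  P = 57
  L = 185 + 4·77 − 2·57 = 379
Policy B (P := 93, M := 216):
  B = 101
  P = 93
  L = 185 + 4·101 − 2·93 = 403
L: 379 − 403 = -24

-24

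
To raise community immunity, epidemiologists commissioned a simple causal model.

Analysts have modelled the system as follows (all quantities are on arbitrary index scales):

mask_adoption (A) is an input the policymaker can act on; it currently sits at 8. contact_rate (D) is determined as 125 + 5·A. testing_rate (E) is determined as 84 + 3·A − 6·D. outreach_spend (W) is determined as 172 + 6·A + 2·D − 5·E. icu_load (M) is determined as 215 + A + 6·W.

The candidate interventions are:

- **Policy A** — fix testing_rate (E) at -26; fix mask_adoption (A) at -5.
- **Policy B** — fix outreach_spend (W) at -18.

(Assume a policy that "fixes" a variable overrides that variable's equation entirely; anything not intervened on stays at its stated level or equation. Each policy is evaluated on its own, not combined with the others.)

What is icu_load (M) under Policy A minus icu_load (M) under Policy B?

2927

Policy A (E := -26, A := -5):
  A = -5
  D = 125 + 5·(-5) = 100
  E = -26
  W = 172 + 6·(-5) + 2·100 − 5·(-26) = 472
  M = 215 + (-5) + 6·472 = 3042
Policy B (W := -18):
  A = 8
  D = 125 + 5·8 = 165
  E = 84 + 3·8 − 6·165 = -882
  W = -18
  M = 215 + 8 + 6·(-18) = 115
M: 3042 − 115 = 2927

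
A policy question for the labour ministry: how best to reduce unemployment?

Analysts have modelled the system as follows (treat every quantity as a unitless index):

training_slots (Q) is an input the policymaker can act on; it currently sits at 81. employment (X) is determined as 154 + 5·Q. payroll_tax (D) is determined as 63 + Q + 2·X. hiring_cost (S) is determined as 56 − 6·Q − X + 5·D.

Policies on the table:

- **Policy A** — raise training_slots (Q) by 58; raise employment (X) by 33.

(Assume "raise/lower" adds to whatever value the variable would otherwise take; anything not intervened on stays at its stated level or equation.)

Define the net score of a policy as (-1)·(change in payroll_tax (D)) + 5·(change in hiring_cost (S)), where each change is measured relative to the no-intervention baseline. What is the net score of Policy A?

13541

Baseline:
  Q = 81
  X = 154 + 5·81 = 559
  D = 63 + 81 + 2·559 = 1262
  S = 56 − 6·81 − 559 + 5·1262 = 5321
Policy A (Q + 58, X + 33):
  Q = 81 + 58 = 139
  X = 154 + 5·139 (+33 from intervention) = 882
  D = 63 + 139 + 2·882 = 1966
  S = 56 − 6·139 − 882 + 5·1966 = 8170
ΔD = 1966 − 1262 = 704; ΔS = 8170 − 5321 = 2849
Score = (-1)·704 + 5·2849 = 13541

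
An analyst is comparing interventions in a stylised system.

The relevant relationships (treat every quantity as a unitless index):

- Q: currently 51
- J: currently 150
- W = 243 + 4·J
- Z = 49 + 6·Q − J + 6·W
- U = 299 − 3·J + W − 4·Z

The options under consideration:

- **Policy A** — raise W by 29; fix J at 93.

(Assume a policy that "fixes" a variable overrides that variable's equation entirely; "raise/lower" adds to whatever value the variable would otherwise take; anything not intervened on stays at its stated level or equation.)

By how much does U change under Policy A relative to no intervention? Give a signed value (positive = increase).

4520

Baseline:
  Q = 51
  J = 150
  W = 243 + 4·150 = 843
  Z = 49 + 6·51 − 150 + 6·843 = 5263
  U = 299 − 3·150 + 843 − 4·5263 = -20360
Policy A (W + 29, J := 93):
  Q = 51
  J = 93
  W = 243 + 4·93 (+29 from intervention) = 644
  Z = 49 + 6·51 − 93 + 6·644 = 4126
  U = 299 − 3·93 + 644 − 4·4126 = -15840
Change in U: -15840 − (-20360) = 4520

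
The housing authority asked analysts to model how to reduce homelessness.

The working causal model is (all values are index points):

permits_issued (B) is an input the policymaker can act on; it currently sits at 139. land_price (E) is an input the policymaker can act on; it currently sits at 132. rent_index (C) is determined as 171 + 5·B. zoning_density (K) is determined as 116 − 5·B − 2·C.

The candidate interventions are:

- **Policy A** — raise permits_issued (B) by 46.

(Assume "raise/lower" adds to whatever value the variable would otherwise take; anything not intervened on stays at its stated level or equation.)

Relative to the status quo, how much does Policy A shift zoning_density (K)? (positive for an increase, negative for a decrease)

-690

Baseline:
  B = 139
  C = 171 + 5·139 = 866
  K = 116 − 5·139 − 2·866 = -2311
Policy A (B + 46):
  B = 139 + 46 = 185
  C = 171 + 5·185 = 1096
  K = 116 − 5·185 − 2·1096 = -3001
Change in K: -3001 − (-2311) = -690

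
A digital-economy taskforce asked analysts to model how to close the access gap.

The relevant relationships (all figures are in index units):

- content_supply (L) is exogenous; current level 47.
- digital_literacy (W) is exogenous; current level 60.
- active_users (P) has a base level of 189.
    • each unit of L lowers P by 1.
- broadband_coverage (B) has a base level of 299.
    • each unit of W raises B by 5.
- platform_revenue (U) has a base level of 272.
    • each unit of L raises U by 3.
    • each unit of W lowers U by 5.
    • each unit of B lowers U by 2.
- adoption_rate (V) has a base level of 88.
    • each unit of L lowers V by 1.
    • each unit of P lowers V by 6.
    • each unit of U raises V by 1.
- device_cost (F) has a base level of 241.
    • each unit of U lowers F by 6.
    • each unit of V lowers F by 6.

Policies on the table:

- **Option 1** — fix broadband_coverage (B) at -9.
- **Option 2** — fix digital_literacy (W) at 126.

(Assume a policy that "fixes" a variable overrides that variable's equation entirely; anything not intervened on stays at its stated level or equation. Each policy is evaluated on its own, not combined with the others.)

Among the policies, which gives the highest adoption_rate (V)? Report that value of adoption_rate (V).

-680

Option 1 (B := -9):
  L = 47
  W = 60
  P = 189 − 47 = 142
  B = -9
  U = 272 + 3·47 − 5·60 − 2·(-9) = 131
  V = 88 − 47 − 6·142 + 131 = -680
Option 2 (W := 126):
  L = 47
  W = 126
  P = 189 − 47 = 142
  B = 299 + 5·126 = 929
  U = 272 + 3·47 − 5·126 − 2·929 = -2075
  V = 88 − 47 − 6·142 + (-2075) = -2886
Comparing — Option 1: V=-680, Option 2: V=-2886. Highest is -680 (Option 1).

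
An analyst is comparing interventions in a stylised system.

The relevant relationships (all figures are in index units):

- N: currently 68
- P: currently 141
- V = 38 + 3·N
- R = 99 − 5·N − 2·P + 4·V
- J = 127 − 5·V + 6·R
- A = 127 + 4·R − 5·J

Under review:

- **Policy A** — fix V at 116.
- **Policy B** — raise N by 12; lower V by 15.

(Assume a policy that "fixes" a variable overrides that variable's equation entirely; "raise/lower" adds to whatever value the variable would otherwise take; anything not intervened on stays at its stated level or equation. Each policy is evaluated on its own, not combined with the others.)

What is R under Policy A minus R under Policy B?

-528

Policy A (V := 116):
  N = 68
  P = 141
  V = 116
  R = 99 − 5·68 − 2·141 + 4·116 = -59
Policy B (N + 12, V − 15):
  N = 68 + 12 = 80
  P = 141
  V = 38 + 3·80 (−15 from intervention) = 263
  R = 99 − 5·80 − 2·141 + 4·263 = 469
R: -59 − 469 = -528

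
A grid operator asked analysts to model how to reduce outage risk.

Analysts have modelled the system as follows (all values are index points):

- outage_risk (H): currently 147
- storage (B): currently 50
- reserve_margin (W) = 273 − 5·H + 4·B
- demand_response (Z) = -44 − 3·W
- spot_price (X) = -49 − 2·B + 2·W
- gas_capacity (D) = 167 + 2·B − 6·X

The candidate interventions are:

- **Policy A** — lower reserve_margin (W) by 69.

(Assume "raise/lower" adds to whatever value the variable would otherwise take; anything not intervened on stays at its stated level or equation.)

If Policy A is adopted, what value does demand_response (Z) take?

949

Policy A (W − 69):
  H = 147
  B = 50
  W = 273 − 5·147 + 4·50 (−69 from intervention) = -331
  Z = -44 − 3·(-331) = 949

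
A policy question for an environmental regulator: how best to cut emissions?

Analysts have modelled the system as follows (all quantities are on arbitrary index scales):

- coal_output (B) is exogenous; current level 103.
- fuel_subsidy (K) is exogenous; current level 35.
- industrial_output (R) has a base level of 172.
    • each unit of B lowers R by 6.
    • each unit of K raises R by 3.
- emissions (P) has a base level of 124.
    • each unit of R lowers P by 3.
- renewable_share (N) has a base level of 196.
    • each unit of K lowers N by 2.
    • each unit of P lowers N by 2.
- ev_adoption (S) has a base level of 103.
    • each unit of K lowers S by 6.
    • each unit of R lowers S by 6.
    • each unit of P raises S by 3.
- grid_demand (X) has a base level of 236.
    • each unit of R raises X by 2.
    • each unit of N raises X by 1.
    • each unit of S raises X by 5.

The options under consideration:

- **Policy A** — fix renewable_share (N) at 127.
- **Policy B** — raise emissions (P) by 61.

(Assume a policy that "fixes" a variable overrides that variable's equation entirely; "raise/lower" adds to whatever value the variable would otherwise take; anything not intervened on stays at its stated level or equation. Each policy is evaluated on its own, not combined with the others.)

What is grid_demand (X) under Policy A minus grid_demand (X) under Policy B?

1502

Policy A (N := 127):
  B = 103
  K = 35
  R = 172 − 6·103 + 3·35 = -341
  P = 124 − 3·(-341) = 1147
  N = 127
  S = 103 − 6·35 − 6·(-341) + 3·1147 = 5380
  X = 236 + 2·(-341) + 127 + 5·5380 = 26581
Policy B (P + 61):
  B = 103
  K = 35
  R = 172 − 6·103 + 3·35 = -341
  P = 124 − 3·(-341) (+61 from intervention) = 1208
  N = 196 − 2·35 − 2·1208 = -2290
  S = 103 − 6·35 − 6·(-341) + 3·1208 = 5563
  X = 236 + 2·(-341) + (-2290) + 5·5563 = 25079
X: 26581 − 25079 = 1502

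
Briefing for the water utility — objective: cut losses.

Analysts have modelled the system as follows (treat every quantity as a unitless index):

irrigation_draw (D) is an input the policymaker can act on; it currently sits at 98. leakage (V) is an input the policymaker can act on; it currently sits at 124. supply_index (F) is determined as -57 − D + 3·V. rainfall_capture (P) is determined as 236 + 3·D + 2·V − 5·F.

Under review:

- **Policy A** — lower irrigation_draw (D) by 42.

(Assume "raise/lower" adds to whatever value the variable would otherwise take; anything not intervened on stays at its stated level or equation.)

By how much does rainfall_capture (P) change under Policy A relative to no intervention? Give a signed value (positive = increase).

Baseline:
  D = 98
  V = 124
  F = -57 − 98 + 3·124 = 217
  P = 236 + 3·98 + 2·124 − 5·217 = -307
Policy A (D − 42):
  D = 98 − 42 = 56
  V = 124
  F = -57 − 56 + 3·124 = 259
  P = 236 + 3·56 + 2·124 − 5·259 = -643
Change in P: -643 − (-307) = -336

-336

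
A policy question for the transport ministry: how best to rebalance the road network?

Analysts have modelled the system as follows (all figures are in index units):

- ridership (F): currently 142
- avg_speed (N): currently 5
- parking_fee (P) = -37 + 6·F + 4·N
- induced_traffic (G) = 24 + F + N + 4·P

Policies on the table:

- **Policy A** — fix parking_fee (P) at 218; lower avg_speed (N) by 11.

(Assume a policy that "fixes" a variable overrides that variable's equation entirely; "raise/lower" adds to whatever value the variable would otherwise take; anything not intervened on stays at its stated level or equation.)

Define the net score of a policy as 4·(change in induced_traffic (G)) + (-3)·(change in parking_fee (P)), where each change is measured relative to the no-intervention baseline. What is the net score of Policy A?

-8065

Baseline:
  F = 142
  N = 5
  P = -37 + 6·142 + 4·5 = 835
  G = 24 + 142 + 5 + 4·835 = 3511
Policy A (P := 218, N − 11):
  F = 142
  N = 5 − 11 = -6
  P = 218
  G = 24 + 142 + (-6) + 4·218 = 1032
ΔG = 1032 − 3511 = -2479; ΔP = 218 − 835 = -617
Score = 4·(-2479) + (-3)·(-617) = -8065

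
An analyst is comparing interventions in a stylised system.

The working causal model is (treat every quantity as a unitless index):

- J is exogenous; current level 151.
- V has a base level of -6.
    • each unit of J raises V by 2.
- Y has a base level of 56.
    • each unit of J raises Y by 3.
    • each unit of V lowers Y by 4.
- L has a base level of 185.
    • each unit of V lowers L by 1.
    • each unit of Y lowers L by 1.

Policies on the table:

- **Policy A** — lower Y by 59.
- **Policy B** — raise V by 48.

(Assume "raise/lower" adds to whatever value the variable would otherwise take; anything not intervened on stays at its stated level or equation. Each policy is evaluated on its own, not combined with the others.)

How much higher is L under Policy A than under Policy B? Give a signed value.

Policy A (Y − 59):
  J = 151
  V = -6 + 2·151 = 296
  Y = 56 + 3·151 − 4·296 (−59 from intervention) = -734
  L = 185 − 296 − (-734) = 623
Policy B (V + 48):
  J = 151
  V = -6 + 2·151 (+48 from intervention) = 344
  Y = 56 + 3·151 − 4·344 = -867
  L = 185 − 344 − (-867) = 708
L: 623 − 708 = -85

-85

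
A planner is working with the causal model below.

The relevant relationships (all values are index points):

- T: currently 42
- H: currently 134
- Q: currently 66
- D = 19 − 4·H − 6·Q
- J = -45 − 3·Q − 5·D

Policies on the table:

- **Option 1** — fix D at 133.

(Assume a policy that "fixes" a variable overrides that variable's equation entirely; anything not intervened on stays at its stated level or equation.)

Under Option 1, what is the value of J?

Option 1 (D := 133):
  H = 134
  Q = 66
  D = 133
  J = -45 − 3·66 − 5·133 = -908

-908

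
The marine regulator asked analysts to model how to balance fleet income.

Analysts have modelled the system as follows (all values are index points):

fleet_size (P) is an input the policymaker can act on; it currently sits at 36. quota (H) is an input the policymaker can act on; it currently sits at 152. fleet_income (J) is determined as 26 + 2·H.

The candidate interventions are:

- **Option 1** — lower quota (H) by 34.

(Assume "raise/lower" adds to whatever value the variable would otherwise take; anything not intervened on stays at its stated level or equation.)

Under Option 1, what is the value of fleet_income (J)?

262

Option 1 (H − 34):
  H = 152 − 34 = 118
  J = 26 + 2·118 = 262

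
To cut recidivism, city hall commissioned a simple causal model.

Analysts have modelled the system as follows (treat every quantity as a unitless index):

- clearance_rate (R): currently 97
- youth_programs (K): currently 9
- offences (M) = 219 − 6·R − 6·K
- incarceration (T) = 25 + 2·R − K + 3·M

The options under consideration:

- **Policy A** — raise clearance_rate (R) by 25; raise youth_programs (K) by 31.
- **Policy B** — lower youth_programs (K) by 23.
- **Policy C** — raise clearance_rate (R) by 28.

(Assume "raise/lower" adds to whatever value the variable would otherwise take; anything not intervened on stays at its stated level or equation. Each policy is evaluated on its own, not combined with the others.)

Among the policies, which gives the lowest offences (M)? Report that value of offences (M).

-753

Policy A (R + 25, K + 31):
  R = 97 + 25 = 122
  K = 9 + 31 = 40
  M = 219 − 6·122 − 6·40 = -753
Policy B (K − 23):
  R = 97
  K = 9 − 23 = -14
  M = 219 − 6·97 − 6·(-14) = -279
Policy C (R + 28):
  R = 97 + 28 = 125
  K = 9
  M = 219 − 6·125 − 6·9 = -585
Comparing — Policy A: M=-753, Policy B: M=-279, Policy C: M=-585. Lowest is -753 (Policy A).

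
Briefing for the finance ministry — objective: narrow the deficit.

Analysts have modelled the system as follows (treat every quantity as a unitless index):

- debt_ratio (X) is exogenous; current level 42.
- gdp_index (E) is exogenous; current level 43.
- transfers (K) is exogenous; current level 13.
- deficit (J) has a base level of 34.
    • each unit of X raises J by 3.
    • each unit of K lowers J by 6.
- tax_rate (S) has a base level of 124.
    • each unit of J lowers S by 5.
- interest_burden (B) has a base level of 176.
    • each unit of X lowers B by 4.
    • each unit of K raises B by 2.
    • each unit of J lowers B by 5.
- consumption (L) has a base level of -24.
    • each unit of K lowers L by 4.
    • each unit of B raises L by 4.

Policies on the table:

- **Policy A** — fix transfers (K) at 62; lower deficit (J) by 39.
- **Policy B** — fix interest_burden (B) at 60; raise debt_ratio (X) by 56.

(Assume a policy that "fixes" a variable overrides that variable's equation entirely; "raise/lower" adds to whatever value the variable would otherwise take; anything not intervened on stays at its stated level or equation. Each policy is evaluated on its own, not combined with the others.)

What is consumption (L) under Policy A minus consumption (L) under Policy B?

5112

Policy A (K := 62, J − 39):
  X = 42
  K = 62
  J = 34 + 3·42 − 6·62 (−39 from intervention) = -251
  B = 176 − 4·42 + 2·62 − 5·(-251) = 1387
  L = -24 − 4·62 + 4·1387 = 5276
Policy B (B := 60, X + 56):
  X = 42 + 56 = 98
  K = 13
  J = 34 + 3·98 − 6·13 = 250
  B = 60
  L = -24 − 4·13 + 4·60 = 164
L: 5276 − 164 = 5112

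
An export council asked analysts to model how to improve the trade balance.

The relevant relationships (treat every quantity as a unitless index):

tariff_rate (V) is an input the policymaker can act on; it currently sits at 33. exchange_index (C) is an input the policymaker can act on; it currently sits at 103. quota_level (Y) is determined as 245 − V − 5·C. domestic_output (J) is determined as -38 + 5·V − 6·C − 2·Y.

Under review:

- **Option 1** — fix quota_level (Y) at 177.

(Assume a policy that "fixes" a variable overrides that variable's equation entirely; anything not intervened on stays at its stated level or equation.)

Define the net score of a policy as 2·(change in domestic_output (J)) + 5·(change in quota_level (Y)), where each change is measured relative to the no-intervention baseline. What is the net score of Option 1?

Baseline:
  V = 33
  C = 103
  Y = 245 − 33 − 5·103 = -303
  J = -38 + 5·33 − 6·103 − 2·(-303) = 115
Option 1 (Y := 177):
  V = 33
  C = 103
  Y = 177
  J = -38 + 5·33 − 6·103 − 2·177 = -845
ΔJ = -845 − 115 = -960; ΔY = 177 − (-303) = 480
Score = 2·(-960) + 5·480 = 480

480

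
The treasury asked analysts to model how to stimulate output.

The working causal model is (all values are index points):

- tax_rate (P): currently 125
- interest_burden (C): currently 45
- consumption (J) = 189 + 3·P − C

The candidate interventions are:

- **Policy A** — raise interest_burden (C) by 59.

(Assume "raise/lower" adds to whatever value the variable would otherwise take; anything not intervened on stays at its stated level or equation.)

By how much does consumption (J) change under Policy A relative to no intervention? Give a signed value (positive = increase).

Baseline:
  P = 125
  C = 45
  J = 189 + 3·125 − 45 = 519
Policy A (C + 59):
  P = 125
  C = 45 + 59 = 104
  J = 189 + 3·125 − 104 = 460
Change in J: 460 − 519 = -59

-59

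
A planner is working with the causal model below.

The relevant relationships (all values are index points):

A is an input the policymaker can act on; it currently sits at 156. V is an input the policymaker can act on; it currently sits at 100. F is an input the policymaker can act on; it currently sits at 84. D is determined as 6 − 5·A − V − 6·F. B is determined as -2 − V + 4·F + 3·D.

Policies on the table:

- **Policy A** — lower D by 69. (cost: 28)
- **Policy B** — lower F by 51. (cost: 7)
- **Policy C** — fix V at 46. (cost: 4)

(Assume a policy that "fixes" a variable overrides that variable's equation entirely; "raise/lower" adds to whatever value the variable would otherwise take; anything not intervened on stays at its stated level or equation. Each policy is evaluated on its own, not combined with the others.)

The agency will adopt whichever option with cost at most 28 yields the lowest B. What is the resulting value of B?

Policy A (D − 69):
  A = 156
  V = 100
  F = 84
  D = 6 − 5·156 − 100 − 6·84 (−69 from intervention) = -1447
  B = -2 − 100 + 4·84 + 3·(-1447) = -4107
Policy B (F − 51):
  A = 156
  V = 100
  F = 84 − 51 = 33
  D = 6 − 5·156 − 100 − 6·33 = -1072
  B = -2 − 100 + 4·33 + 3·(-1072) = -3186
Policy C (V := 46):
  A = 156
  V = 46
  F = 84
  D = 6 − 5·156 − 46 − 6·84 = -1324
  B = -2 − 46 + 4·84 + 3·(-1324) = -3684
Comparing — Policy A: B=-4107, Policy B: B=-3186, Policy C: B=-3684. Lowest is -4107 (Policy A).

-4107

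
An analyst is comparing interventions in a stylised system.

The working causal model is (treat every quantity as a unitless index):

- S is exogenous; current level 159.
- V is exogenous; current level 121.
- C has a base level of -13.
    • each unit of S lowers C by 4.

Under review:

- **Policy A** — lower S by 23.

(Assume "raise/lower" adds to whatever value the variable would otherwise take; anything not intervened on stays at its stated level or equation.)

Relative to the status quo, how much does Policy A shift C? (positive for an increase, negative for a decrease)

92

Baseline:
  S = 159
  C = -13 − 4·159 = -649
Policy A (S − 23):
  S = 159 − 23 = 136
  C = -13 − 4·136 = -557
Change in C: -557 − (-649) = 92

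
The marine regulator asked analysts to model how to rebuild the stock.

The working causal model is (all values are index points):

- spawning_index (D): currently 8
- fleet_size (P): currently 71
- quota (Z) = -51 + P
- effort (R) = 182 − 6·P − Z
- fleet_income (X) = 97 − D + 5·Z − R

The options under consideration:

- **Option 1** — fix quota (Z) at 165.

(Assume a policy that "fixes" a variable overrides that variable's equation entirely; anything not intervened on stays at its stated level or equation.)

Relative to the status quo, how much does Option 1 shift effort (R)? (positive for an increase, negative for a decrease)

-145

Baseline:
  P = 71
  Z = -51 + 71 = 20
  R = 182 − 6·71 − 20 = -264
Option 1 (Z := 165):
  P = 71
  Z = 165
  R = 182 − 6·71 − 165 = -409
Change in R: -409 − (-264) = -145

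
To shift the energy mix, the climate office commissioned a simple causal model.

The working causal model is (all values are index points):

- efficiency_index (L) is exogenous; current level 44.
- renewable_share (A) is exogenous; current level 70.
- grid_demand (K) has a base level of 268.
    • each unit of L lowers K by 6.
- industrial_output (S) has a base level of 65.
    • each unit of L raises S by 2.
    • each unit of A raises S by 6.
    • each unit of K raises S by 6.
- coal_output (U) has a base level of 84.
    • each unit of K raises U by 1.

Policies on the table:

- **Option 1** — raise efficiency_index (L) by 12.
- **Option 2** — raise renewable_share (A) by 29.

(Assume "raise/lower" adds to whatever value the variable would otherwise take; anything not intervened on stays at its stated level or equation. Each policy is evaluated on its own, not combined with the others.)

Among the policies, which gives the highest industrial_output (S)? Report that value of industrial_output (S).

Option 1 (L + 12):
  L = 44 + 12 = 56
  A = 70
  K = 268 − 6·56 = -68
  S = 65 + 2·56 + 6·70 + 6·(-68) = 189
Option 2 (A + 29):
  L = 44
  A = 70 + 29 = 99
  K = 268 − 6·44 = 4
  S = 65 + 2·44 + 6·99 + 6·4 = 771
Comparing — Option 1: S=189, Option 2: S=771. Highest is 771 (Option 2).

771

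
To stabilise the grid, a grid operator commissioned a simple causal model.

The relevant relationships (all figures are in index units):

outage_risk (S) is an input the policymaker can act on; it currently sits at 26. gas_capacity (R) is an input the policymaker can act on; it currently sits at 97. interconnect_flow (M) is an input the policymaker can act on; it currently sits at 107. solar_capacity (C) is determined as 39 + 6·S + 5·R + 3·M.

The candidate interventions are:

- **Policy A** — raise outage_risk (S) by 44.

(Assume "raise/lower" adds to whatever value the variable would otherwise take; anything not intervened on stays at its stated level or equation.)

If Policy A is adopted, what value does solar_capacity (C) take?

Policy A (S + 44):
  S = 26 + 44 = 70
  R = 97
  M = 107
  C = 39 + 6·70 + 5·97 + 3·107 = 1265

1265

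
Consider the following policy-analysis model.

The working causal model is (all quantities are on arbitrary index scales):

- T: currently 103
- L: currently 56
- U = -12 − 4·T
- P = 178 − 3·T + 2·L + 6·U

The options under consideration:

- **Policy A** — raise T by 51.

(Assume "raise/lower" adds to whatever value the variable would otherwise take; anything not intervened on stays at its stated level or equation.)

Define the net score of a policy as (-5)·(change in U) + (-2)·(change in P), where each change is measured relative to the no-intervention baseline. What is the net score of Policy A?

Baseline:
  T = 103
  L = 56
  U = -12 − 4·103 = -424
  P = 178 − 3·103 + 2·56 + 6·(-424) = -2563
Policy A (T + 51):
  T = 103 + 51 = 154
  L = 56
  U = -12 − 4·154 = -628
  P = 178 − 3·154 + 2·56 + 6·(-628) = -3940
ΔU = -628 − (-424) = -204; ΔP = -3940 − (-2563) = -1377
Score = (-5)·(-204) + (-2)·(-1377) = 3774

3774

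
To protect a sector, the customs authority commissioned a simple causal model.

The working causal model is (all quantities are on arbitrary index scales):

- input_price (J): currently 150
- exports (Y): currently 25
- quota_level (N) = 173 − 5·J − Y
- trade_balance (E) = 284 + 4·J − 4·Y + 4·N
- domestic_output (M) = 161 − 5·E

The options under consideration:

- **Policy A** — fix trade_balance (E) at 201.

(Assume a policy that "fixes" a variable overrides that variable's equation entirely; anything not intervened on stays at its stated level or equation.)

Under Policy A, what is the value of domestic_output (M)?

Policy A (E := 201):
  J = 150
  Y = 25
  N = 173 − 5·150 − 25 = -602
  E = 201
  M = 161 − 5·201 = -844

-844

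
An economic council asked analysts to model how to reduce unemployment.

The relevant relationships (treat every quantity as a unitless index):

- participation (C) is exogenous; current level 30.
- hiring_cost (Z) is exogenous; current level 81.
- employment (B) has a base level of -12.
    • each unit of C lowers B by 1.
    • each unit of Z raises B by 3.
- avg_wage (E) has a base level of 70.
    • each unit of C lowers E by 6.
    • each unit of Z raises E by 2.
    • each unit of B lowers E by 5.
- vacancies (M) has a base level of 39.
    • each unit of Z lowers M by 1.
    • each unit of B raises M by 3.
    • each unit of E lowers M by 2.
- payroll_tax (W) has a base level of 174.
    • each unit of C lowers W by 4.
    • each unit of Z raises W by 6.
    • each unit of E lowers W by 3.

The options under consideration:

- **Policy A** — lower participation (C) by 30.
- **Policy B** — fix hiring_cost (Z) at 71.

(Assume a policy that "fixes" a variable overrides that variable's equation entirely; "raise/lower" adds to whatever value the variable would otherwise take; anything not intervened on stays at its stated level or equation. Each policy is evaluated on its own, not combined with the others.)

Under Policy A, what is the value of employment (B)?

231

Policy A (C − 30):
  C = 30 − 30 = 0
  Z = 81
  B = -12 − 0 + 3·81 = 231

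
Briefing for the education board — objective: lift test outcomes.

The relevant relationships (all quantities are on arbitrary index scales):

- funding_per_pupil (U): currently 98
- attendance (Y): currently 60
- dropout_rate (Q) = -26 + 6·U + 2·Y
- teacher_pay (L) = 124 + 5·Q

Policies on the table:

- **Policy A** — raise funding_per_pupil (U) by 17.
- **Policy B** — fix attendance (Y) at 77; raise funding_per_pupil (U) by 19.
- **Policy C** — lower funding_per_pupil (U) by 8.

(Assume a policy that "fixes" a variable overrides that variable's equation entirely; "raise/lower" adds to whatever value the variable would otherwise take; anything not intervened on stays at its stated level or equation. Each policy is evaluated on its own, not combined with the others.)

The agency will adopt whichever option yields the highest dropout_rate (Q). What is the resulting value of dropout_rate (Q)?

Policy A (U + 17):
  U = 98 + 17 = 115
  Y = 60
  Q = -26 + 6·115 + 2·60 = 784
Policy B (Y := 77, U + 19):
  U = 98 + 19 = 117
  Y = 77
  Q = -26 + 6·117 + 2·77 = 830
Policy C (U − 8):
  U = 98 − 8 = 90
  Y = 60
  Q = -26 + 6·90 + 2·60 = 634
Comparing — Policy A: Q=784, Policy B: Q=830, Policy C: Q=634. Highest is 830 (Policy B).

830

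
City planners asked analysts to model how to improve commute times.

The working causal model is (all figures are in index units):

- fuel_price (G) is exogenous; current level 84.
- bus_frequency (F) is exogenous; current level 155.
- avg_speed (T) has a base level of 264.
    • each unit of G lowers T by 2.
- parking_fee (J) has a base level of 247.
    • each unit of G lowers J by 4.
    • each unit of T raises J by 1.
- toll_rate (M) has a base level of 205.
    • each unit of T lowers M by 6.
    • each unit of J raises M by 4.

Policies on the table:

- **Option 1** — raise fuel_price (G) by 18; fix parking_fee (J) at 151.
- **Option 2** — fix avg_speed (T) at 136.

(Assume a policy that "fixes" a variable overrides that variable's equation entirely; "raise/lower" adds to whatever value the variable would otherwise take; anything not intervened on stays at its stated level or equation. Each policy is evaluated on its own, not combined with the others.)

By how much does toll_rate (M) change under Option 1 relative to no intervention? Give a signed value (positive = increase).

792

Baseline:
  G = 84
  T = 264 − 2·84 = 96
  J = 247 − 4·84 + 96 = 7
  M = 205 − 6·96 + 4·7 = -343
Option 1 (G + 18, J := 151):
  G = 84 + 18 = 102
  T = 264 − 2·102 = 60
  J = 151
  M = 205 − 6·60 + 4·151 = 449
Change in M: 449 − (-343) = 792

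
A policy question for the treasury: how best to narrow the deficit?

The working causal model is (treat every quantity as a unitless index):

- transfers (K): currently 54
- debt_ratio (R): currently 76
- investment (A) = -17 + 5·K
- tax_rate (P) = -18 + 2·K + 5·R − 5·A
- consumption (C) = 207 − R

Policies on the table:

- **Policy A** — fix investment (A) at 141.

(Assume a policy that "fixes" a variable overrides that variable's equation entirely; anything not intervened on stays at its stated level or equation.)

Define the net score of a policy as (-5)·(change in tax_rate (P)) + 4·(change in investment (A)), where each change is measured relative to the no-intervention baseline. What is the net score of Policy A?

-3248

Baseline:
  K = 54
  R = 76
  A = -17 + 5·54 = 253
  P = -18 + 2·54 + 5·76 − 5·253 = -795
Policy A (A := 141):
  K = 54
  R = 76
  A = 141
  P = -18 + 2·54 + 5·76 − 5·141 = -235
ΔP = -235 − (-795) = 560; ΔA = 141 − 253 = -112
Score = (-5)·560 + 4·(-112) = -3248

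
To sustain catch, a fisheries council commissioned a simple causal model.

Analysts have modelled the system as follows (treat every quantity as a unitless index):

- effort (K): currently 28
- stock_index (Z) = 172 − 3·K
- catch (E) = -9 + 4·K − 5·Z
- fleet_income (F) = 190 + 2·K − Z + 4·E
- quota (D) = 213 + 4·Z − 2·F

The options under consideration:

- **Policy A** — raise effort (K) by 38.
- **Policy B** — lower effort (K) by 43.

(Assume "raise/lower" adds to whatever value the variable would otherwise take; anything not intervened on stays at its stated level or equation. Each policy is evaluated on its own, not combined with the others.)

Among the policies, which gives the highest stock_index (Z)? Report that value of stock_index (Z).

217

Policy A (K + 38):
  K = 28 + 38 = 66
  Z = 172 − 3·66 = -26
Policy B (K − 43):
  K = 28 − 43 = -15
  Z = 172 − 3·(-15) = 217
Comparing — Policy A: Z=-26, Policy B: Z=217. Highest is 217 (Policy B).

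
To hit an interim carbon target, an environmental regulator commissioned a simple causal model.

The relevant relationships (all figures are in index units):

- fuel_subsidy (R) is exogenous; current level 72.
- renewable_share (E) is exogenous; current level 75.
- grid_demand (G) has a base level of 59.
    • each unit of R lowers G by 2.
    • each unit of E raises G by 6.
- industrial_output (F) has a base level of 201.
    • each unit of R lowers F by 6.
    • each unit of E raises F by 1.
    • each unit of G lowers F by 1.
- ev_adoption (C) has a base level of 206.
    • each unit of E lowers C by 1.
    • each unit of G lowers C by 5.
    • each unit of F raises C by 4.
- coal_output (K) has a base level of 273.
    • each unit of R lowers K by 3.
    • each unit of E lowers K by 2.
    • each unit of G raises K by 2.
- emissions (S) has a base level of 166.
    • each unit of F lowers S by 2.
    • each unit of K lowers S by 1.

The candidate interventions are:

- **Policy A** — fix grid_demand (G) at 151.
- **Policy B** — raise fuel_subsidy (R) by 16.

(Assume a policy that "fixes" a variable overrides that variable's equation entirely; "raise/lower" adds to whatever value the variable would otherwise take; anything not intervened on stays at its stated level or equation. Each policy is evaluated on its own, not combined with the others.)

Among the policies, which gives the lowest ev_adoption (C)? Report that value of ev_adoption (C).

-3874

Policy A (G := 151):
  R = 72
  E = 75
  G = 151
  F = 201 − 6·72 + 75 − 151 = -307
  C = 206 − 75 − 5·151 + 4·(-307) = -1852
Policy B (R + 16):
  R = 72 + 16 = 88
  E = 75
  G = 59 − 2·88 + 6·75 = 333
  F = 201 − 6·88 + 75 − 333 = -585
  C = 206 − 75 − 5·333 + 4·(-585) = -3874
Comparing — Policy A: C=-1852, Policy B: C=-3874. Lowest is -3874 (Policy B).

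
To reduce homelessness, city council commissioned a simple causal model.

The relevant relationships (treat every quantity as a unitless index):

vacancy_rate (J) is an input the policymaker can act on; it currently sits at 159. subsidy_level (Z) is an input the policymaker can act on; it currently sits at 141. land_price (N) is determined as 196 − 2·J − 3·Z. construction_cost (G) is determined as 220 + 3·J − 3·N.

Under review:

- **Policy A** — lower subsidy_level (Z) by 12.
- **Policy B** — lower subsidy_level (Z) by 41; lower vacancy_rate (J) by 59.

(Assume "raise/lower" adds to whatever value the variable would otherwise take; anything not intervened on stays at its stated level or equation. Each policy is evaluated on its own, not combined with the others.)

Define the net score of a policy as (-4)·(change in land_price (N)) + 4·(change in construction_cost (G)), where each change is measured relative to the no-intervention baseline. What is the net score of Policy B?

Baseline:
  J = 159
  Z = 141
  N = 196 − 2·159 − 3·141 = -545
  G = 220 + 3·159 − 3·(-545) = 2332
Policy B (Z − 41, J − 59):
  J = 159 − 59 = 100
  Z = 141 − 41 = 100
  N = 196 − 2·100 − 3·100 = -304
  G = 220 + 3·100 − 3·(-304) = 1432
ΔN = -304 − (-545) = 241; ΔG = 1432 − 2332 = -900
Score = (-4)·241 + 4·(-900) = -4564

-4564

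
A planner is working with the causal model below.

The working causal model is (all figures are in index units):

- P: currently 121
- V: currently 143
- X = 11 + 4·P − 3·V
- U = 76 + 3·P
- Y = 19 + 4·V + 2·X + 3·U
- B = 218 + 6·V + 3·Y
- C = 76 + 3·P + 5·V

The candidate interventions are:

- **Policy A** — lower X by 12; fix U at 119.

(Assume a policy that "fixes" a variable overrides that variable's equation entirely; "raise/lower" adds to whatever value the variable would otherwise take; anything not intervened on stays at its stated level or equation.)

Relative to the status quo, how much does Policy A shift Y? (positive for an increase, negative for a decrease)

-984

Baseline:
  P = 121
  V = 143
  X = 11 + 4·121 − 3·143 = 66
  U = 76 + 3·121 = 439
  Y = 19 + 4·143 + 2·66 + 3·439 = 2040
Policy A (X − 12, U := 119):
  P = 121
  V = 143
  X = 11 + 4·121 − 3·143 (−12 from intervention) = 54
  U = 119
  Y = 19 + 4·143 + 2·54 + 3·119 = 1056
Change in Y: 1056 − 2040 = -984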